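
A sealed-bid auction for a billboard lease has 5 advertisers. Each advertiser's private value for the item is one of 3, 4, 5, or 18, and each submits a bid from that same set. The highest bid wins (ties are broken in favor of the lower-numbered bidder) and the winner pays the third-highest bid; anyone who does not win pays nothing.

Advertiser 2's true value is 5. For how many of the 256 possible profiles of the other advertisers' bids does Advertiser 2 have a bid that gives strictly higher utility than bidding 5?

Others bid (3, 3, 3, 18): truth gives 0; bid 18 gives 2 > 0. Violating.
Others bid (3, 3, 4, 18): truth gives 0; bid 18 gives 1 > 0. Violating.
Others bid (3, 3, 18, 3): truth gives 0; bid 18 gives 2 > 0. Violating.
Others bid (3, 3, 18, 4): truth gives 0; bid 18 gives 1 > 0. Violating.
Others bid (3, 3, 3, 3): truth gives 2; no alternative beats it.
Others bid (3, 3, 3, 4): truth gives 2; no alternative beats it.
(Checking all 256 profiles: 32 have a profitable deviation, 224 do not.)

32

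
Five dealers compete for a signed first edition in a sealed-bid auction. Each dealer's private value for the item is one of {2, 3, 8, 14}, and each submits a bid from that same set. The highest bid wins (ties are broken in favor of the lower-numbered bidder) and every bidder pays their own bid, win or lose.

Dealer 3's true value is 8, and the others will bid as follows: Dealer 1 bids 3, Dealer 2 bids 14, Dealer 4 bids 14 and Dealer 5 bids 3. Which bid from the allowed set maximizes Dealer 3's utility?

Bid 2: loses but pays 2, utility -2.
Bid 3: loses but pays 3, utility -3.
Bid 8: loses but pays 8, utility -8.
Bid 14: loses but pays 14, utility -14.
The best choice is 2 with utility -2.

2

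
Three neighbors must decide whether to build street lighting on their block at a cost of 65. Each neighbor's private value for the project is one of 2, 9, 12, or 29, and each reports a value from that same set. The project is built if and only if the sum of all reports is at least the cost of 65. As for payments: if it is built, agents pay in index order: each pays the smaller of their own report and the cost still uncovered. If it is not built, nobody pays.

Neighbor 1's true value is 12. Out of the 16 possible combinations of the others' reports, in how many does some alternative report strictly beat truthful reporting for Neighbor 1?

Others report (29, 29): truth gives 0; report 9 gives 3 > 0. Violating.
Others report (2, 2): truth gives 0; no alternative beats it.
Others report (2, 9): truth gives 0; no alternative beats it.
(Checking all 16 profiles: 1 has a profitable deviation, 15 do not.)

1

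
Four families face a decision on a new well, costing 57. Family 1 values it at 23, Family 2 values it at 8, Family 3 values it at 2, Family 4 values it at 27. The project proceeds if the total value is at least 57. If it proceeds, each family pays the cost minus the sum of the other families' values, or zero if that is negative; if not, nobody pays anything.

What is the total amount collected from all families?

Total value 60 ≥ cost 57, so it is built.
Family 1: others sum to 37; max(0, 57 - 37) = 20.
Family 2: others sum to 52; max(0, 57 - 52) = 5.
Family 3: others sum to 58; max(0, 57 - 58) = 0.
Family 4: others sum to 33; max(0, 57 - 33) = 24.
Total collected = 20 + 5 + 0 + 24 = 49.

49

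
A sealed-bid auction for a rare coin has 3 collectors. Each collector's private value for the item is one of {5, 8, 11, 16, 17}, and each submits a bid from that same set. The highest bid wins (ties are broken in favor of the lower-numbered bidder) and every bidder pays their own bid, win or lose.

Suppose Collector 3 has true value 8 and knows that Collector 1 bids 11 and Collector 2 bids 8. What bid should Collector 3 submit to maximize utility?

5

Bid 5: loses but pays 5, utility -5.
Bid 8: loses but pays 8, utility -8.
Bid 11: loses but pays 11, utility -11.
Bid 16: wins, pays 16, utility 8 - 16 = -8.
Bid 17: wins, pays 17, utility 8 - 17 = -9.
The best choice is 5 with utility -5.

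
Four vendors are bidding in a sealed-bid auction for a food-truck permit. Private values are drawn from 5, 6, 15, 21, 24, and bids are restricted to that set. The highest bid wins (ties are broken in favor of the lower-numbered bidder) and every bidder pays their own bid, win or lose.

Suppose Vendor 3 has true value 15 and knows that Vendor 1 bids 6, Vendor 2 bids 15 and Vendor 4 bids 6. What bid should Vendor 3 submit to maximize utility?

Bid 5: loses but pays 5, utility -5.
Bid 6: loses but pays 6, utility -6.
Bid 15: loses but pays 15, utility -15.
Bid 21: wins, pays 21, utility 15 - 21 = -6.
Bid 24: wins, pays 24, utility 15 - 24 = -9.
The best choice is 5 with utility -5.

5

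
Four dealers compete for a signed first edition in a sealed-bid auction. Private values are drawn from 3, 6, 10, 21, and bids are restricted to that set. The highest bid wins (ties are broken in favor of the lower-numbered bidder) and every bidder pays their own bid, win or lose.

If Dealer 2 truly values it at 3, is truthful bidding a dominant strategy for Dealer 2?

Check each profile of the others' bids and compare truth against every alternative bid.
Others bid (3, 3, 10): truth gives -3, best alternative gives -6.
Others bid (3, 3, 21): truth gives -3, best alternative gives -6.
Others bid (3, 6, 10): truth gives -3, best alternative gives -6.
Others bid (3, 6, 21): truth gives -3, best alternative gives -6.
Others bid (3, 10, 3): truth gives -3, best alternative gives -6.
Others bid (3, 10, 6): truth gives -3, best alternative gives -6.
(Remaining 58 profiles checked similarly; truth is weakly best in each.)
In every case the truthful bid is at least as good as any alternative, so it is a dominant strategy.

Yes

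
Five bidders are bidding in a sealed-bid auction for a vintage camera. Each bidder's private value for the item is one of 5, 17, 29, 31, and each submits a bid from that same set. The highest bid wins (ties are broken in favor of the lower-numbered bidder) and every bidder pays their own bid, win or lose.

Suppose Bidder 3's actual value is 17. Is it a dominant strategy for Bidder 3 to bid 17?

No

Consider the case where Bidder 1 bids 5, Bidder 2 bids 5, Bidder 4 bids 5 and Bidder 5 bids 29.
Truthful bid 17: loses but pays 17, utility -17.
Bid 5 instead: loses but pays 5, utility -5.
Since -5 > -17, bidding 5 is strictly better here, so truthful bidding is not dominant.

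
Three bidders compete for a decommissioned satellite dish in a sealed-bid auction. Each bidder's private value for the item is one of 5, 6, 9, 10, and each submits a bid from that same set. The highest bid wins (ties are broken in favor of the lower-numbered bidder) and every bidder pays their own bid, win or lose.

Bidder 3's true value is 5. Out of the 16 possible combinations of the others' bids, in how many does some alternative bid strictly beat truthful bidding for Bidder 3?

Others bid (5, 5): truth gives -5; bid 6 gives -1 > -5. Violating.
Others bid (5, 6): truth gives -5; bid 9 gives -4 > -5. Violating.
Others bid (6, 5): truth gives -5; bid 9 gives -4 > -5. Violating.
Others bid (6, 6): truth gives -5; bid 9 gives -4 > -5. Violating.
Others bid (5, 9): truth gives -5; no alternative beats it.
Others bid (5, 10): truth gives -5; no alternative beats it.
(Checking all 16 profiles: 4 have a profitable deviation, 12 do not.)

4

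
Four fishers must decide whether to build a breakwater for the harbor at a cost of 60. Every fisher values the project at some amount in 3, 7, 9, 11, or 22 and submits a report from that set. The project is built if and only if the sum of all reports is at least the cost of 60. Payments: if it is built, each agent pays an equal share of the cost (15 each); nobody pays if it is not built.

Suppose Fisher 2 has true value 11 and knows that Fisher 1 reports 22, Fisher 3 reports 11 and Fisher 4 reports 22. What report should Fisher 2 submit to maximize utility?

3

Report 3: project not built, utility 0.
Report 7: project built, pays 15, utility 11 - 15 = -4.
Report 9: project built, pays 15, utility 11 - 15 = -4.
Report 11: project built, pays 15, utility 11 - 15 = -4.
Report 22: project built, pays 15, utility 11 - 15 = -4.
The best choice is 3 with utility 0.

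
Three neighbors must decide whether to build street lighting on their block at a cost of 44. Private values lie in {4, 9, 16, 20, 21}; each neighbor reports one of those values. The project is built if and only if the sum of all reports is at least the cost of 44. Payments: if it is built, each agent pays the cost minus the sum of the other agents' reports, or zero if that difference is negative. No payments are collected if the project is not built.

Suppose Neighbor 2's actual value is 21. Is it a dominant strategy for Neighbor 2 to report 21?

Check each profile of the others' reports and compare truth against every alternative report.
Others report (21, 21): truth gives 19, best alternative gives 19.
Others report (20, 21): truth gives 18, best alternative gives 18.
Others report (21, 20): truth gives 18, best alternative gives 18.
Others report (20, 20): truth gives 17, best alternative gives 17.
Others report (16, 21): truth gives 14, best alternative gives 14.
Others report (21, 16): truth gives 14, best alternative gives 14.
(Remaining 19 profiles checked similarly; truth is weakly best in each.)
In every case the truthful report is at least as good as any alternative, so it is a dominant strategy.

Yes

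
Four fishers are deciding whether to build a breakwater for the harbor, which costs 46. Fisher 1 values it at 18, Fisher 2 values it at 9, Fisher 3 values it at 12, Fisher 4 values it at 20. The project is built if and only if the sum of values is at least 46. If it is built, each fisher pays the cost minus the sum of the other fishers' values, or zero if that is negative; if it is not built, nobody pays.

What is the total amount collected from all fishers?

12

Total value 59 ≥ cost 46, so it is built.
Fisher 1: others sum to 41; max(0, 46 - 41) = 5.
Fisher 2: others sum to 50; max(0, 46 - 50) = 0.
Fisher 3: others sum to 47; max(0, 46 - 47) = 0.
Fisher 4: others sum to 39; max(0, 46 - 39) = 7.
Total collected = 5 + 0 + 0 + 7 = 12.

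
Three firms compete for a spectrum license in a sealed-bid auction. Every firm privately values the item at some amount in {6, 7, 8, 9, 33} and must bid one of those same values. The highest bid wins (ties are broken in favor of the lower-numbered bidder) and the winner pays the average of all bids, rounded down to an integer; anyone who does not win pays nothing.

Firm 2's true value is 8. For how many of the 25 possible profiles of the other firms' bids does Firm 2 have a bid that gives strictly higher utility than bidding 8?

2

Others bid (6, 7): truth gives 1; bid 7 gives 2 > 1. Violating.
Others bid (8, 6): truth gives 0; bid 9 gives 1 > 0. Violating.
Others bid (6, 6): truth gives 2; no alternative beats it.
Others bid (6, 8): truth gives 1; no alternative beats it.
(Checking all 25 profiles: 2 have a profitable deviation, 23 do not.)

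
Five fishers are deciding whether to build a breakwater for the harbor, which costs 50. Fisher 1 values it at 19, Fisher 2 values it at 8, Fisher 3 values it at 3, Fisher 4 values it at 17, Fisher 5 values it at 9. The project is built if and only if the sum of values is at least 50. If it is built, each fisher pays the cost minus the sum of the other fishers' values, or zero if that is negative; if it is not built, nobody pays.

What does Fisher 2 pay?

2

Total value 56 ≥ cost 50, so the project is built.
The other fishers' values sum to 48.
Cost minus that sum is 50 - 48 = 2.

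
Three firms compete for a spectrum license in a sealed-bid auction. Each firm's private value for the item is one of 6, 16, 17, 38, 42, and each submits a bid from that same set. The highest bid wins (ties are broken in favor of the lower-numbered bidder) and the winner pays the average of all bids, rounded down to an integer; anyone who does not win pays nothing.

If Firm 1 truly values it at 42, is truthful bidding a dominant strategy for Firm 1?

Consider the case where Firm 2 bids 6 and Firm 3 bids 6.
Truthful bid 42: wins, pays 18, utility 42 - 18 = 24.
Bid 6 instead: wins, pays 6, utility 42 - 6 = 36.
Since 36 > 24, bidding 6 is strictly better here, so truthful bidding is not dominant.

No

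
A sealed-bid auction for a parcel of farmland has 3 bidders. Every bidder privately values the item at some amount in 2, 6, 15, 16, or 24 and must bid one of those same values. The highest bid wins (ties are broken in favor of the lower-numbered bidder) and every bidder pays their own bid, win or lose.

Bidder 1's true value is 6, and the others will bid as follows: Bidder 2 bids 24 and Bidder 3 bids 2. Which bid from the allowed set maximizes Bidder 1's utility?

2

Bid 2: loses but pays 2, utility -2.
Bid 6: loses but pays 6, utility -6.
Bid 15: loses but pays 15, utility -15.
Bid 16: loses but pays 16, utility -16.
Bid 24: wins, pays 24, utility 6 - 24 = -18.
The best choice is 2 with utility -2.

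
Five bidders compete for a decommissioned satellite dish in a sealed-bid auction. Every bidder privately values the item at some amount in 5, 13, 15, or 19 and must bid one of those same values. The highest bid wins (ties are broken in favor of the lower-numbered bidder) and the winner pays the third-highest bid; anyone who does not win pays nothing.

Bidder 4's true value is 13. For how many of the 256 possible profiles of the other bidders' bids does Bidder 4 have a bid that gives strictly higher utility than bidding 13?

Others bid (5, 5, 5, 15): truth gives 0; bid 15 gives 8 > 0. Violating.
Others bid (5, 5, 5, 19): truth gives 0; bid 19 gives 8 > 0. Violating.
Others bid (5, 5, 13, 5): truth gives 0; bid 15 gives 8 > 0. Violating.
Others bid (5, 5, 15, 5): truth gives 0; bid 19 gives 8 > 0. Violating.
Others bid (5, 5, 5, 5): truth gives 8; no alternative beats it.
Others bid (5, 5, 5, 13): truth gives 8; no alternative beats it.
(Checking all 256 profiles: 8 have a profitable deviation, 248 do not.)

8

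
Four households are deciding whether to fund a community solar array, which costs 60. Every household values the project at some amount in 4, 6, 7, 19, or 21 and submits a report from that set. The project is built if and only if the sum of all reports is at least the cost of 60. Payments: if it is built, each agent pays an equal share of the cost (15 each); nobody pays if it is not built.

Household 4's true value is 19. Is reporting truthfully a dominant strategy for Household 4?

Yes

Check each profile of the others' reports and compare truth against every alternative report.
Others report (4, 19, 19): truth gives 4, best alternative gives 4.
Others report (4, 19, 21): truth gives 4, best alternative gives 4.
Others report (4, 21, 19): truth gives 4, best alternative gives 4.
Others report (4, 21, 21): truth gives 4, best alternative gives 4.
Others report (6, 19, 19): truth gives 4, best alternative gives 4.
Others report (6, 19, 21): truth gives 4, best alternative gives 4.
(Remaining 119 profiles checked similarly; truth is weakly best in each.)
In every case the truthful report is at least as good as any alternative, so it is a dominant strategy.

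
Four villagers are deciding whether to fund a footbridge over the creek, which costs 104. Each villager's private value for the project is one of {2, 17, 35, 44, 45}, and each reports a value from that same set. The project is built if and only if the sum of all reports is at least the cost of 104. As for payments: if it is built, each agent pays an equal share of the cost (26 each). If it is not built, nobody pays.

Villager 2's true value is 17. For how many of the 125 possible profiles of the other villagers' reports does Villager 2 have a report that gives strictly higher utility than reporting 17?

27

Others report (2, 44, 44): truth gives -9; report 2 gives 0 > -9. Violating.
Others report (2, 44, 45): truth gives -9; report 2 gives 0 > -9. Violating.
Others report (2, 45, 44): truth gives -9; report 2 gives 0 > -9. Violating.
Others report (2, 45, 45): truth gives -9; report 2 gives 0 > -9. Violating.
Others report (2, 2, 2): truth gives 0; no alternative beats it.
Others report (2, 2, 17): truth gives 0; no alternative beats it.
(Checking all 125 profiles: 27 have a profitable deviation, 98 do not.)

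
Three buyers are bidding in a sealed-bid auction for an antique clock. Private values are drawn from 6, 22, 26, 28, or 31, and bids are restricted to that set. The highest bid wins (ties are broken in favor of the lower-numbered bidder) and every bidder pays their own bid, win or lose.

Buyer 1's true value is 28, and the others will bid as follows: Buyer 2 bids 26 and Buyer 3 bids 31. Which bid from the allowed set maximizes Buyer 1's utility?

31

Bid 6: loses but pays 6, utility -6.
Bid 22: loses but pays 22, utility -22.
Bid 26: loses but pays 26, utility -26.
Bid 28: loses but pays 28, utility -28.
Bid 31: wins, pays 31, utility 28 - 31 = -3.
The best choice is 31 with utility -3.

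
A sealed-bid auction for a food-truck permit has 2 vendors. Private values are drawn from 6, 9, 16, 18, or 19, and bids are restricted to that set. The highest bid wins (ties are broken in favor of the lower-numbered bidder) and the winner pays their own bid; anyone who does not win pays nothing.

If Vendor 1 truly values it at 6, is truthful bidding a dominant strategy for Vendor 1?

Yes

Check each profile of the others' bids and compare truth against every alternative bid.
Others bid (6): truth gives 0, best alternative gives -3.
Others bid (9): truth gives 0, best alternative gives -3.
Others bid (16): truth gives 0, best alternative gives 0.
Others bid (18): truth gives 0, best alternative gives 0.
Others bid (19): truth gives 0, best alternative gives 0.
In every case the truthful bid is at least as good as any alternative, so it is a dominant strategy.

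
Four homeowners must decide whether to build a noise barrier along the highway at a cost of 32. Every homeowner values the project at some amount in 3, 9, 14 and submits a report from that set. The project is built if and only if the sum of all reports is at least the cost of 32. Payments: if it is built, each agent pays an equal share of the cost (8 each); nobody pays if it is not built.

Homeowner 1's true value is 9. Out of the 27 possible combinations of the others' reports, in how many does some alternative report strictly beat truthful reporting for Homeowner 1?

6

Others report (3, 3, 14): truth gives 0; report 14 gives 1 > 0. Violating.
Others report (3, 9, 9): truth gives 0; report 14 gives 1 > 0. Violating.
Others report (3, 14, 3): truth gives 0; report 14 gives 1 > 0. Violating.
Others report (9, 3, 9): truth gives 0; report 14 gives 1 > 0. Violating.
Others report (3, 3, 3): truth gives 0; no alternative beats it.
Others report (3, 3, 9): truth gives 0; no alternative beats it.
(Checking all 27 profiles: 6 have a profitable deviation, 21 do not.)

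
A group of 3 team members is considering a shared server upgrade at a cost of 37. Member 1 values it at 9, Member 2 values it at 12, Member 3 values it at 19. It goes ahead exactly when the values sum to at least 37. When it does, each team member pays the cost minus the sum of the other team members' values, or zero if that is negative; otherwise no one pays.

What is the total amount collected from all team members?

Total value 40 ≥ cost 37, so it is built.
Member 1: others sum to 31; max(0, 37 - 31) = 6.
Member 2: others sum to 28; max(0, 37 - 28) = 9.
Member 3: others sum to 21; max(0, 37 - 21) = 16.
Total collected = 6 + 9 + 16 = 31.

31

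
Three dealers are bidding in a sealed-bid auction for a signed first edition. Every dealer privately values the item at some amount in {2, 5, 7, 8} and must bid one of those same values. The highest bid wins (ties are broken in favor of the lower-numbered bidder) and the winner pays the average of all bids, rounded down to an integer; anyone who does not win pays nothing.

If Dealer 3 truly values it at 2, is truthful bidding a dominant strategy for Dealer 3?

Yes

Check each profile of the others' bids and compare truth against every alternative bid.
Others bid (2, 2): truth gives 0, best alternative gives -1.
Others bid (2, 5): truth gives 0, best alternative gives 0.
Others bid (2, 7): truth gives 0, best alternative gives 0.
Others bid (2, 8): truth gives 0, best alternative gives 0.
Others bid (5, 2): truth gives 0, best alternative gives 0.
Others bid (5, 5): truth gives 0, best alternative gives 0.
(Remaining 10 profiles checked similarly; truth is weakly best in each.)
In every case the truthful bid is at least as good as any alternative, so it is a dominant strategy.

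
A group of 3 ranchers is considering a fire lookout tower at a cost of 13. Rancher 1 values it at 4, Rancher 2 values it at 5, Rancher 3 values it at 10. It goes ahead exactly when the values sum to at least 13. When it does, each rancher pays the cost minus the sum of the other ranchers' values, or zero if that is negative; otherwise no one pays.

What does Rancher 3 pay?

Total value 19 ≥ cost 13, so the project is built.
The other ranchers' values sum to 9.
Cost minus that sum is 13 - 9 = 4.

4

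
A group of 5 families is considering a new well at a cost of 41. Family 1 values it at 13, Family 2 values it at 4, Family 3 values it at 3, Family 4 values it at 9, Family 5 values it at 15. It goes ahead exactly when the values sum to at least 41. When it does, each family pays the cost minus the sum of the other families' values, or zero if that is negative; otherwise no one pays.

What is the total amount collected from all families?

Total value 44 ≥ cost 41, so it is built.
Family 1: others sum to 31; max(0, 41 - 31) = 10.
Family 2: others sum to 40; max(0, 41 - 40) = 1.
Family 3: others sum to 41; max(0, 41 - 41) = 0.
Family 4: others sum to 35; max(0, 41 - 35) = 6.
Family 5: others sum to 29; max(0, 41 - 29) = 12.
Total collected = 10 + 1 + 0 + 6 + 12 = 29.

29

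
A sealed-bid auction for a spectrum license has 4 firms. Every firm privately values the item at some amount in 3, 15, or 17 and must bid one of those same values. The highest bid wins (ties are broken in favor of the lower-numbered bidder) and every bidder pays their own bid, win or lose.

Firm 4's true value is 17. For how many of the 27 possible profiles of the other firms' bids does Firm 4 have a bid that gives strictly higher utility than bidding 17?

20

Others bid (3, 3, 3): truth gives 0; bid 15 gives 2 > 0. Violating.
Others bid (3, 3, 17): truth gives -17; bid 3 gives -3 > -17. Violating.
Others bid (3, 15, 17): truth gives -17; bid 3 gives -3 > -17. Violating.
Others bid (3, 17, 3): truth gives -17; bid 3 gives -3 > -17. Violating.
Others bid (3, 3, 15): truth gives 0; no alternative beats it.
Others bid (3, 15, 3): truth gives 0; no alternative beats it.
(Checking all 27 profiles: 20 have a profitable deviation, 7 do not.)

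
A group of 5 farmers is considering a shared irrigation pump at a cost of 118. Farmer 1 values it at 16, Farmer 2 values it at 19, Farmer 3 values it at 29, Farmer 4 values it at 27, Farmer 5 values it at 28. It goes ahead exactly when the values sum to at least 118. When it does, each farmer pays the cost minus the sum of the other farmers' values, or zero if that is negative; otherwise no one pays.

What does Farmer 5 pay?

Total value 119 ≥ cost 118, so the project is built.
The other farmers' values sum to 91.
Cost minus that sum is 118 - 91 = 27.

27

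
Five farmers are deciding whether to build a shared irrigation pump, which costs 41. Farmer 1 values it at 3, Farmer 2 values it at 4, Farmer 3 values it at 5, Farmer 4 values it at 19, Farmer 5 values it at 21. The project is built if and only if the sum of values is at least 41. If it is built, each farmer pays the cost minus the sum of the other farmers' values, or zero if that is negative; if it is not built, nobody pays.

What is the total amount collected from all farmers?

18

Total value 52 ≥ cost 41, so it is built.
Farmer 1: others sum to 49; max(0, 41 - 49) = 0.
Farmer 2: others sum to 48; max(0, 41 - 48) = 0.
Farmer 3: others sum to 47; max(0, 41 - 47) = 0.
Farmer 4: others sum to 33; max(0, 41 - 33) = 8.
Farmer 5: others sum to 31; max(0, 41 - 31) = 10.
Total collected = 0 + 0 + 0 + 8 + 10 = 18.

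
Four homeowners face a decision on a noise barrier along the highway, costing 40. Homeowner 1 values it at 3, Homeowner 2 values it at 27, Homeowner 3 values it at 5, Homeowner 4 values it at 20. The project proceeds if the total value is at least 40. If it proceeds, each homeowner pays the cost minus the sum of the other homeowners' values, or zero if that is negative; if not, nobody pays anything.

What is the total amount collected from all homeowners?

17

Total value 55 ≥ cost 40, so it is built.
Homeowner 1: others sum to 52; max(0, 40 - 52) = 0.
Homeowner 2: others sum to 28; max(0, 40 - 28) = 12.
Homeowner 3: others sum to 50; max(0, 40 - 50) = 0.
Homeowner 4: others sum to 35; max(0, 40 - 35) = 5.
Total collected = 0 + 12 + 0 + 5 = 17.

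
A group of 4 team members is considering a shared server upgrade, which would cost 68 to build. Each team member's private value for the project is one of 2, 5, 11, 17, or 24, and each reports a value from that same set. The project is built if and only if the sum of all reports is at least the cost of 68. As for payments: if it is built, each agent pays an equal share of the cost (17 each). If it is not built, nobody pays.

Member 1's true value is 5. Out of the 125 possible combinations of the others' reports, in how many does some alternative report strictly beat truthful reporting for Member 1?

3

Others report (17, 24, 24): truth gives -12; report 2 gives 0 > -12. Violating.
Others report (24, 17, 24): truth gives -12; report 2 gives 0 > -12. Violating.
Others report (24, 24, 17): truth gives -12; report 2 gives 0 > -12. Violating.
Others report (2, 2, 2): truth gives 0; no alternative beats it.
Others report (2, 2, 5): truth gives 0; no alternative beats it.
(Checking all 125 profiles: 3 have a profitable deviation, 122 do not.)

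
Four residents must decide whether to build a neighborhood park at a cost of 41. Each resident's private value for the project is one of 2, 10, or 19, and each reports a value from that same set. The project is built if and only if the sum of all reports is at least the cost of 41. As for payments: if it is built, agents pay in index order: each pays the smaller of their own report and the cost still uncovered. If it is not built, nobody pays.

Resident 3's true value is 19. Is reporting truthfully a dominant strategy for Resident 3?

Consider the case where Resident 1 reports 2, Resident 2 reports 10 and Resident 4 reports 19.
Truthful report 19: project built, pays 19, utility 19 - 19 = 0.
Report 10 instead: project built, pays 10, utility 19 - 10 = 9.
Since 9 > 0, reporting 10 is strictly better here, so truthful reporting is not dominant.

No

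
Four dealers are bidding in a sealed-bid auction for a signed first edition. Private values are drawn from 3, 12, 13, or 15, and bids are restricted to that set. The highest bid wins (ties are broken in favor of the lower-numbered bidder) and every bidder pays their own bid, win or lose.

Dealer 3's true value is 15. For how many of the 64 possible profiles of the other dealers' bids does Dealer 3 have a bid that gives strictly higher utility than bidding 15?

40

Others bid (3, 3, 3): truth gives 0; bid 12 gives 3 > 0. Violating.
Others bid (3, 3, 12): truth gives 0; bid 12 gives 3 > 0. Violating.
Others bid (3, 3, 13): truth gives 0; bid 13 gives 2 > 0. Violating.
Others bid (3, 12, 3): truth gives 0; bid 13 gives 2 > 0. Violating.
Others bid (3, 3, 15): truth gives 0; no alternative beats it.
Others bid (3, 12, 15): truth gives 0; no alternative beats it.
(Checking all 64 profiles: 40 have a profitable deviation, 24 do not.)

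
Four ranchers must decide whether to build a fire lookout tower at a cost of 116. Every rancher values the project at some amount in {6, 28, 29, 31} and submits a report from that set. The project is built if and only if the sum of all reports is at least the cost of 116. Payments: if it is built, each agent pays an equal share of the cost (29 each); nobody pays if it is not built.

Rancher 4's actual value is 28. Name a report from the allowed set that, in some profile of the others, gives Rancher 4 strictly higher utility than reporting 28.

6

Suppose Rancher 1 reports 28, Rancher 2 reports 29 and Rancher 3 reports 31.
Report 28: project built, pays 29, utility 28 - 29 = -1.
Report 6: project not built, utility 0.
So reporting 6 beats truth here (0 > -1).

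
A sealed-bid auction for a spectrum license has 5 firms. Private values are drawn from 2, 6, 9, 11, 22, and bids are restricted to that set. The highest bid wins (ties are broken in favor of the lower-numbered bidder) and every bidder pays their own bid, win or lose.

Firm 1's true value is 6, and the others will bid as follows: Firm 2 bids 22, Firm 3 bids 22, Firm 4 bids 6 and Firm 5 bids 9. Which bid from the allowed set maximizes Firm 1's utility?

2

Bid 2: loses but pays 2, utility -2.
Bid 6: loses but pays 6, utility -6.
Bid 9: loses but pays 9, utility -9.
Bid 11: loses but pays 11, utility -11.
Bid 22: wins, pays 22, utility 6 - 22 = -16.
The best choice is 2 with utility -2.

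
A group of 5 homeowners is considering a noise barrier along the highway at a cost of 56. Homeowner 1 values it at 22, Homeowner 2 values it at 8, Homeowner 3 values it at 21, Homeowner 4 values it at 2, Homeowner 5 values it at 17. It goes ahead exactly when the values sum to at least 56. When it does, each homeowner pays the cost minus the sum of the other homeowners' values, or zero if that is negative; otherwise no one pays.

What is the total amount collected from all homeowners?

Total value 70 ≥ cost 56, so it is built.
Homeowner 1: others sum to 48; max(0, 56 - 48) = 8.
Homeowner 2: others sum to 62; max(0, 56 - 62) = 0.
Homeowner 3: others sum to 49; max(0, 56 - 49) = 7.
Homeowner 4: others sum to 68; max(0, 56 - 68) = 0.
Homeowner 5: others sum to 53; max(0, 56 - 53) = 3.
Total collected = 8 + 0 + 7 + 0 + 3 = 18.

18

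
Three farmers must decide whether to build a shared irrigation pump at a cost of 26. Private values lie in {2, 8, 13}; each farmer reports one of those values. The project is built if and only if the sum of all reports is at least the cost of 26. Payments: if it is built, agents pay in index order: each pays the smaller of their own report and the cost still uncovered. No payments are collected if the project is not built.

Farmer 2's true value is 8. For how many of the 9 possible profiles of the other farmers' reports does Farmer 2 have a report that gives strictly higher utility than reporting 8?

Others report (13, 13): truth gives 0; report 2 gives 6 > 0. Violating.
Others report (2, 2): truth gives 0; no alternative beats it.
Others report (2, 8): truth gives 0; no alternative beats it.
(Checking all 9 profiles: 1 has a profitable deviation, 8 do not.)

1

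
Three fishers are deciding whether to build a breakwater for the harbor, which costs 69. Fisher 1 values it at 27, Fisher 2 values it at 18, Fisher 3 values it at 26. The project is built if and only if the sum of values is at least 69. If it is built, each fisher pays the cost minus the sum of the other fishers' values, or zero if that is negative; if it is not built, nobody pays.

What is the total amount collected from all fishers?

Total value 71 ≥ cost 69, so it is built.
Fisher 1: others sum to 44; max(0, 69 - 44) = 25.
Fisher 2: others sum to 53; max(0, 69 - 53) = 16.
Fisher 3: others sum to 45; max(0, 69 - 45) = 24.
Total collected = 25 + 16 + 24 = 65.

65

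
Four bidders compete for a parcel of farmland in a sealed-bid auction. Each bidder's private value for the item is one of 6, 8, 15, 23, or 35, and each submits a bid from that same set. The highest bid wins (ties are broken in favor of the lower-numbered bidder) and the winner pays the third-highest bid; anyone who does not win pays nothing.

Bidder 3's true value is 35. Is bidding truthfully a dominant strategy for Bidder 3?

Check each profile of the others' bids and compare truth against every alternative bid.
Others bid (6, 6, 35): truth gives 29, best alternative gives 0.
Others bid (6, 23, 6): truth gives 29, best alternative gives 0.
Others bid (23, 6, 6): truth gives 29, best alternative gives 0.
Others bid (6, 8, 35): truth gives 27, best alternative gives 0.
Others bid (6, 23, 8): truth gives 27, best alternative gives 0.
Others bid (8, 6, 35): truth gives 27, best alternative gives 0.
(Remaining 119 profiles checked similarly; truth is weakly best in each.)
In every case the truthful bid is at least as good as any alternative, so it is a dominant strategy.

Yes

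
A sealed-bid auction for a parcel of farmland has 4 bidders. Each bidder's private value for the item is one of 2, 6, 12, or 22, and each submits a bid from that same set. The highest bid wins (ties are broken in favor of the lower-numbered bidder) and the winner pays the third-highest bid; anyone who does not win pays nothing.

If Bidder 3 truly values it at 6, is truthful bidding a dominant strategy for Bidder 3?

Consider the case where Bidder 1 bids 2, Bidder 2 bids 2 and Bidder 4 bids 12.
Truthful bid 6: loses, pays 0, utility 0.
Bid 12 instead: wins, pays 2, utility 6 - 2 = 4.
Since 4 > 0, bidding 12 is strictly better here, so truthful bidding is not dominant.

No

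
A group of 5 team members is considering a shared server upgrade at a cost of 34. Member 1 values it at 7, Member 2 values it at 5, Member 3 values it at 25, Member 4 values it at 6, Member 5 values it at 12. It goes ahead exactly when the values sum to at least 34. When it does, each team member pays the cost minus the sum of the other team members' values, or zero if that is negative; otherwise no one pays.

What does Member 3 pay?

4

Total value 55 ≥ cost 34, so the project is built.
The other team members' values sum to 30.
Cost minus that sum is 34 - 30 = 4.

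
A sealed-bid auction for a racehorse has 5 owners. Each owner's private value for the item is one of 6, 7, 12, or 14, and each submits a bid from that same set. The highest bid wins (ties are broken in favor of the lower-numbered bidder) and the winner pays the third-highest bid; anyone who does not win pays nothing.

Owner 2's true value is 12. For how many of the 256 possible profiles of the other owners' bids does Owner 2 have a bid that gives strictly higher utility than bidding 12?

Others bid (6, 6, 6, 14): truth gives 0; bid 14 gives 6 > 0. Violating.
Others bid (6, 6, 7, 14): truth gives 0; bid 14 gives 5 > 0. Violating.
Others bid (6, 6, 14, 6): truth gives 0; bid 14 gives 6 > 0. Violating.
Others bid (6, 6, 14, 7): truth gives 0; bid 14 gives 5 > 0. Violating.
Others bid (6, 6, 6, 6): truth gives 6; no alternative beats it.
Others bid (6, 6, 6, 7): truth gives 6; no alternative beats it.
(Checking all 256 profiles: 32 have a profitable deviation, 224 do not.)

32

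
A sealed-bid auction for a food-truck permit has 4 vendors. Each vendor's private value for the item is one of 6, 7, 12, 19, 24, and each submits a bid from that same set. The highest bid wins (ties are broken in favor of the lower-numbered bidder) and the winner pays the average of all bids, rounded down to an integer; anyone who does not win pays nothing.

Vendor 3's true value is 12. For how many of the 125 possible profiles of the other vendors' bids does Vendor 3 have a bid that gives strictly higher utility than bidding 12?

10

Others bid (6, 6, 6): truth gives 5; bid 7 gives 6 > 5. Violating.
Others bid (6, 6, 7): truth gives 5; bid 7 gives 6 > 5. Violating.
Others bid (6, 12, 6): truth gives 0; bid 19 gives 2 > 0. Violating.
Others bid (6, 12, 7): truth gives 0; bid 19 gives 1 > 0. Violating.
Others bid (6, 6, 12): truth gives 3; no alternative beats it.
Others bid (6, 6, 19): truth gives 0; no alternative beats it.
(Checking all 125 profiles: 10 have a profitable deviation, 115 do not.)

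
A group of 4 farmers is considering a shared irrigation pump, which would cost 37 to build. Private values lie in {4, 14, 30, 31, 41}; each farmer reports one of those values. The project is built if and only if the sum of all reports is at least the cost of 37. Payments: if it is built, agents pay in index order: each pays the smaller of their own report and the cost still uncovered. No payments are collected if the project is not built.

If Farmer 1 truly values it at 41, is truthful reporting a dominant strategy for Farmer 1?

Consider the case where Farmer 2 reports 4, Farmer 3 reports 4 and Farmer 4 reports 4.
Truthful report 41: project built, pays 37, utility 41 - 37 = 4.
Report 30 instead: project built, pays 30, utility 41 - 30 = 11.
Since 11 > 4, reporting 30 is strictly better here, so truthful reporting is not dominant.

No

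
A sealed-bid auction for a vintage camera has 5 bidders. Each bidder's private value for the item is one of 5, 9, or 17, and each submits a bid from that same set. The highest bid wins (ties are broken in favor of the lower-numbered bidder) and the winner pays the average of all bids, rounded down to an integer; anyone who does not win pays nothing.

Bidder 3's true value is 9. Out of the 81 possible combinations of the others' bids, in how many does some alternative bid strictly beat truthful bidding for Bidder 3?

Others bid (5, 9, 5, 5): truth gives 0; bid 17 gives 1 > 0. Violating.
Others bid (9, 5, 5, 5): truth gives 0; bid 17 gives 1 > 0. Violating.
Others bid (5, 5, 5, 5): truth gives 4; no alternative beats it.
Others bid (5, 5, 5, 9): truth gives 3; no alternative beats it.
(Checking all 81 profiles: 2 have a profitable deviation, 79 do not.)

2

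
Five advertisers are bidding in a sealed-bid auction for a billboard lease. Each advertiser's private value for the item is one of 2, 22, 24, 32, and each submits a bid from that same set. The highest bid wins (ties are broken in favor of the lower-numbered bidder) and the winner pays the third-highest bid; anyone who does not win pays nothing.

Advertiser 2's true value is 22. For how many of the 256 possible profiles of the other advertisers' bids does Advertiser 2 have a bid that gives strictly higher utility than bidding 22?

8

Others bid (2, 2, 2, 24): truth gives 0; bid 24 gives 20 > 0. Violating.
Others bid (2, 2, 2, 32): truth gives 0; bid 32 gives 20 > 0. Violating.
Others bid (2, 2, 24, 2): truth gives 0; bid 24 gives 20 > 0. Violating.
Others bid (2, 2, 32, 2): truth gives 0; bid 32 gives 20 > 0. Violating.
Others bid (2, 2, 2, 2): truth gives 20; no alternative beats it.
Others bid (2, 2, 2, 22): truth gives 20; no alternative beats it.
(Checking all 256 profiles: 8 have a profitable deviation, 248 do not.)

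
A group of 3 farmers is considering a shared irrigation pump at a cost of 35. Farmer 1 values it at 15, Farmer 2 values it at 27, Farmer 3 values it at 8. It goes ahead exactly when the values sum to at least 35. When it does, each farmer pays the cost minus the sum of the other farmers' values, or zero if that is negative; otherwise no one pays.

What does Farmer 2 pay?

Total value 50 ≥ cost 35, so the project is built.
The other farmers' values sum to 23.
Cost minus that sum is 35 - 23 = 12.

12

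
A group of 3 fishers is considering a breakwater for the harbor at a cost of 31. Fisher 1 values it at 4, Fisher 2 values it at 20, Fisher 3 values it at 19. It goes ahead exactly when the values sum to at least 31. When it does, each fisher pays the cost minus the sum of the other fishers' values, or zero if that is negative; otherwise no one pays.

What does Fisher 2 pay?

8

Total value 43 ≥ cost 31, so the project is built.
The other fishers' values sum to 23.
Cost minus that sum is 31 - 23 = 8.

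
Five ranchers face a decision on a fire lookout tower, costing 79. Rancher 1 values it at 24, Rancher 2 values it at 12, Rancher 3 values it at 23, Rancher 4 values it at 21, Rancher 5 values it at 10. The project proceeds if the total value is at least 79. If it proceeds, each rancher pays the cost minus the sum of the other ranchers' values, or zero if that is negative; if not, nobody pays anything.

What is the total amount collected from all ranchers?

Total value 90 ≥ cost 79, so it is built.
Rancher 1: others sum to 66; max(0, 79 - 66) = 13.
Rancher 2: others sum to 78; max(0, 79 - 78) = 1.
Rancher 3: others sum to 67; max(0, 79 - 67) = 12.
Rancher 4: others sum to 69; max(0, 79 - 69) = 10.
Rancher 5: others sum to 80; max(0, 79 - 80) = 0.
Total collected = 13 + 1 + 12 + 10 + 0 = 36.

36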